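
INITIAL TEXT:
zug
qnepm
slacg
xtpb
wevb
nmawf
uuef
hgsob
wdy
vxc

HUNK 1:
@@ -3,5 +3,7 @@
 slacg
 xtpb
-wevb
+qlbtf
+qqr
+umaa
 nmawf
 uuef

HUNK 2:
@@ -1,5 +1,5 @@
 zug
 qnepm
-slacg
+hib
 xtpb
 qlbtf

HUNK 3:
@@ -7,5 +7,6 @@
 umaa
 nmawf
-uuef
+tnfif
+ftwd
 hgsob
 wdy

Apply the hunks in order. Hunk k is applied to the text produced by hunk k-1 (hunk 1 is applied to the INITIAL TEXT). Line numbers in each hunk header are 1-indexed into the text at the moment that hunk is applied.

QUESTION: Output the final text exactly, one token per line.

Answer: zug
qnepm
hib
xtpb
qlbtf
qqr
umaa
nmawf
tnfif
ftwd
hgsob
wdy
vxc

Derivation:
Hunk 1: at line 3 remove [wevb] add [qlbtf,qqr,umaa] -> 12 lines: zug qnepm slacg xtpb qlbtf qqr umaa nmawf uuef hgsob wdy vxc
Hunk 2: at line 1 remove [slacg] add [hib] -> 12 lines: zug qnepm hib xtpb qlbtf qqr umaa nmawf uuef hgsob wdy vxc
Hunk 3: at line 7 remove [uuef] add [tnfif,ftwd] -> 13 lines: zug qnepm hib xtpb qlbtf qqr umaa nmawf tnfif ftwd hgsob wdy vxc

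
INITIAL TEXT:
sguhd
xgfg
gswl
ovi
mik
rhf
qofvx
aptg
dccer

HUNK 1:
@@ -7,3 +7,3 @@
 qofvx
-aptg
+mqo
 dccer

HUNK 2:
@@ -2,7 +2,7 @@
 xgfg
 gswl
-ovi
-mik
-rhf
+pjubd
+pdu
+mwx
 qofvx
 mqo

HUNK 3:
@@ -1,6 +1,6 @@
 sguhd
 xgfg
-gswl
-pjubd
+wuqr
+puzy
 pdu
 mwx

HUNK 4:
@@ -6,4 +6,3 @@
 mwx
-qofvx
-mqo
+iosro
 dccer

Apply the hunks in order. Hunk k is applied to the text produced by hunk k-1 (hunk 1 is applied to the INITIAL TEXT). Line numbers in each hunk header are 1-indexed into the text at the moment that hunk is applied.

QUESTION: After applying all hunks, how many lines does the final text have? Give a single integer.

Answer: 8

Derivation:
Hunk 1: at line 7 remove [aptg] add [mqo] -> 9 lines: sguhd xgfg gswl ovi mik rhf qofvx mqo dccer
Hunk 2: at line 2 remove [ovi,mik,rhf] add [pjubd,pdu,mwx] -> 9 lines: sguhd xgfg gswl pjubd pdu mwx qofvx mqo dccer
Hunk 3: at line 1 remove [gswl,pjubd] add [wuqr,puzy] -> 9 lines: sguhd xgfg wuqr puzy pdu mwx qofvx mqo dccer
Hunk 4: at line 6 remove [qofvx,mqo] add [iosro] -> 8 lines: sguhd xgfg wuqr puzy pdu mwx iosro dccer
Final line count: 8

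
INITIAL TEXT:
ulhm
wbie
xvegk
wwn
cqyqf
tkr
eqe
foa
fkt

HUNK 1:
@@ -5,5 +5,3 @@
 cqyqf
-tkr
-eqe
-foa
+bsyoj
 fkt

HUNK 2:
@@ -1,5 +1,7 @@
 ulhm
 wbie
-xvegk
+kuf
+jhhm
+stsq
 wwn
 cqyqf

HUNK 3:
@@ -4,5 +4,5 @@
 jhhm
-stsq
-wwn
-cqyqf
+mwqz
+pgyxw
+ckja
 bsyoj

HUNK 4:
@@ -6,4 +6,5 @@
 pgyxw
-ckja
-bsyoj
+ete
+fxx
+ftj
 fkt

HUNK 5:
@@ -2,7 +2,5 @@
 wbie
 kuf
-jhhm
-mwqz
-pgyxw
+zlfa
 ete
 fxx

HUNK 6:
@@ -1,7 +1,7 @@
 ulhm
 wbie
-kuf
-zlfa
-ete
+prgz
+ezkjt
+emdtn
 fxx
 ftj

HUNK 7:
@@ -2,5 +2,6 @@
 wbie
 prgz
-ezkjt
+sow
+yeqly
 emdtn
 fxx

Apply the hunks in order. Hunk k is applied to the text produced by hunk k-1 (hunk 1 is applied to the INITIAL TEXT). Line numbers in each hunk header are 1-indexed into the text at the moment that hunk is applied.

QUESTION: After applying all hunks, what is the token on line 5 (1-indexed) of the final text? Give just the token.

Answer: yeqly

Derivation:
Hunk 1: at line 5 remove [tkr,eqe,foa] add [bsyoj] -> 7 lines: ulhm wbie xvegk wwn cqyqf bsyoj fkt
Hunk 2: at line 1 remove [xvegk] add [kuf,jhhm,stsq] -> 9 lines: ulhm wbie kuf jhhm stsq wwn cqyqf bsyoj fkt
Hunk 3: at line 4 remove [stsq,wwn,cqyqf] add [mwqz,pgyxw,ckja] -> 9 lines: ulhm wbie kuf jhhm mwqz pgyxw ckja bsyoj fkt
Hunk 4: at line 6 remove [ckja,bsyoj] add [ete,fxx,ftj] -> 10 lines: ulhm wbie kuf jhhm mwqz pgyxw ete fxx ftj fkt
Hunk 5: at line 2 remove [jhhm,mwqz,pgyxw] add [zlfa] -> 8 lines: ulhm wbie kuf zlfa ete fxx ftj fkt
Hunk 6: at line 1 remove [kuf,zlfa,ete] add [prgz,ezkjt,emdtn] -> 8 lines: ulhm wbie prgz ezkjt emdtn fxx ftj fkt
Hunk 7: at line 2 remove [ezkjt] add [sow,yeqly] -> 9 lines: ulhm wbie prgz sow yeqly emdtn fxx ftj fkt
Final line 5: yeqly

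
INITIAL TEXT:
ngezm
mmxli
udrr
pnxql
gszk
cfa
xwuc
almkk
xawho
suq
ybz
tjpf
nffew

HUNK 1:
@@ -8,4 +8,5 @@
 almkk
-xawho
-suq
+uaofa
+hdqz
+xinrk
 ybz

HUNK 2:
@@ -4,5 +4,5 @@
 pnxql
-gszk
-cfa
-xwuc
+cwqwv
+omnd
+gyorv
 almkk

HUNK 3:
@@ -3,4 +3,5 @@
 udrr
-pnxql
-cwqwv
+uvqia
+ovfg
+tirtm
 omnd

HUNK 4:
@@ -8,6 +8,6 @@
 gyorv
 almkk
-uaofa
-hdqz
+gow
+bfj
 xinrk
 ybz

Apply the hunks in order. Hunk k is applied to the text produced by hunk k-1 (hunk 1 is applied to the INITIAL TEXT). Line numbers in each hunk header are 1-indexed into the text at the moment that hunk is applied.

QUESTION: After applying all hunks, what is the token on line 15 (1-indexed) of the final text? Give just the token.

Answer: nffew

Derivation:
Hunk 1: at line 8 remove [xawho,suq] add [uaofa,hdqz,xinrk] -> 14 lines: ngezm mmxli udrr pnxql gszk cfa xwuc almkk uaofa hdqz xinrk ybz tjpf nffew
Hunk 2: at line 4 remove [gszk,cfa,xwuc] add [cwqwv,omnd,gyorv] -> 14 lines: ngezm mmxli udrr pnxql cwqwv omnd gyorv almkk uaofa hdqz xinrk ybz tjpf nffew
Hunk 3: at line 3 remove [pnxql,cwqwv] add [uvqia,ovfg,tirtm] -> 15 lines: ngezm mmxli udrr uvqia ovfg tirtm omnd gyorv almkk uaofa hdqz xinrk ybz tjpf nffew
Hunk 4: at line 8 remove [uaofa,hdqz] add [gow,bfj] -> 15 lines: ngezm mmxli udrr uvqia ovfg tirtm omnd gyorv almkk gow bfj xinrk ybz tjpf nffew
Final line 15: nffew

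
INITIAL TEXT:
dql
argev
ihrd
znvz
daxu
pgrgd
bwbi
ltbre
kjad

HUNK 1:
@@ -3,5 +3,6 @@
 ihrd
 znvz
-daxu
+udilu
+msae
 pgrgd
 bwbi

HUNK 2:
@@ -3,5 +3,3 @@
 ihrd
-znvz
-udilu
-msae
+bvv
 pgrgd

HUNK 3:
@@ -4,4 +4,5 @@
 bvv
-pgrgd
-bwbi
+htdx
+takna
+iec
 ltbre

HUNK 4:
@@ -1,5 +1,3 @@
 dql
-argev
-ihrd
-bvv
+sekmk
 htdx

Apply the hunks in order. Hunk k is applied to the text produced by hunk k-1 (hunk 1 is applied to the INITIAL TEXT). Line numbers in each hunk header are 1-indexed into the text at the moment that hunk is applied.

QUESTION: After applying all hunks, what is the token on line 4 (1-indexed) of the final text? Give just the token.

Answer: takna

Derivation:
Hunk 1: at line 3 remove [daxu] add [udilu,msae] -> 10 lines: dql argev ihrd znvz udilu msae pgrgd bwbi ltbre kjad
Hunk 2: at line 3 remove [znvz,udilu,msae] add [bvv] -> 8 lines: dql argev ihrd bvv pgrgd bwbi ltbre kjad
Hunk 3: at line 4 remove [pgrgd,bwbi] add [htdx,takna,iec] -> 9 lines: dql argev ihrd bvv htdx takna iec ltbre kjad
Hunk 4: at line 1 remove [argev,ihrd,bvv] add [sekmk] -> 7 lines: dql sekmk htdx takna iec ltbre kjad
Final line 4: takna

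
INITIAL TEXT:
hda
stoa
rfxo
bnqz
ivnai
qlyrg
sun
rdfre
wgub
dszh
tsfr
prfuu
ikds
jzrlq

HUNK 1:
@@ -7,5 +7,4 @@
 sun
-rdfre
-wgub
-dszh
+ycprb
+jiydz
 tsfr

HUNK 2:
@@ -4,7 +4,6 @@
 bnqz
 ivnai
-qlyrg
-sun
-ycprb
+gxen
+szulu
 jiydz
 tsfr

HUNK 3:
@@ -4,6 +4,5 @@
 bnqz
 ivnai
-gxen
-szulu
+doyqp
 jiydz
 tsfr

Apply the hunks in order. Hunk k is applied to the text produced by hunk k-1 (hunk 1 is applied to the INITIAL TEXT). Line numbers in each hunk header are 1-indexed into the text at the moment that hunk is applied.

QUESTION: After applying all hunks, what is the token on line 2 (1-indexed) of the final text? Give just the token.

Answer: stoa

Derivation:
Hunk 1: at line 7 remove [rdfre,wgub,dszh] add [ycprb,jiydz] -> 13 lines: hda stoa rfxo bnqz ivnai qlyrg sun ycprb jiydz tsfr prfuu ikds jzrlq
Hunk 2: at line 4 remove [qlyrg,sun,ycprb] add [gxen,szulu] -> 12 lines: hda stoa rfxo bnqz ivnai gxen szulu jiydz tsfr prfuu ikds jzrlq
Hunk 3: at line 4 remove [gxen,szulu] add [doyqp] -> 11 lines: hda stoa rfxo bnqz ivnai doyqp jiydz tsfr prfuu ikds jzrlq
Final line 2: stoa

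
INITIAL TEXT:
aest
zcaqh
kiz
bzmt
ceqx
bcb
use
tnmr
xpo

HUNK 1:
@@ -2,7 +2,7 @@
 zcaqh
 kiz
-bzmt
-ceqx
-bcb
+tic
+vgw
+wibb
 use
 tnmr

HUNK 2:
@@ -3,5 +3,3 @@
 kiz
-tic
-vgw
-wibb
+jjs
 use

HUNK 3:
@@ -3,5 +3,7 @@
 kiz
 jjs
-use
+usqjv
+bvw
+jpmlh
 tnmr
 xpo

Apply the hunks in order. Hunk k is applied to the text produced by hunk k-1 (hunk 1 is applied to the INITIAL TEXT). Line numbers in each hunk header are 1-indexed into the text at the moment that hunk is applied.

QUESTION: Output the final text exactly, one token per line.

Hunk 1: at line 2 remove [bzmt,ceqx,bcb] add [tic,vgw,wibb] -> 9 lines: aest zcaqh kiz tic vgw wibb use tnmr xpo
Hunk 2: at line 3 remove [tic,vgw,wibb] add [jjs] -> 7 lines: aest zcaqh kiz jjs use tnmr xpo
Hunk 3: at line 3 remove [use] add [usqjv,bvw,jpmlh] -> 9 lines: aest zcaqh kiz jjs usqjv bvw jpmlh tnmr xpo

Answer: aest
zcaqh
kiz
jjs
usqjv
bvw
jpmlh
tnmr
xpo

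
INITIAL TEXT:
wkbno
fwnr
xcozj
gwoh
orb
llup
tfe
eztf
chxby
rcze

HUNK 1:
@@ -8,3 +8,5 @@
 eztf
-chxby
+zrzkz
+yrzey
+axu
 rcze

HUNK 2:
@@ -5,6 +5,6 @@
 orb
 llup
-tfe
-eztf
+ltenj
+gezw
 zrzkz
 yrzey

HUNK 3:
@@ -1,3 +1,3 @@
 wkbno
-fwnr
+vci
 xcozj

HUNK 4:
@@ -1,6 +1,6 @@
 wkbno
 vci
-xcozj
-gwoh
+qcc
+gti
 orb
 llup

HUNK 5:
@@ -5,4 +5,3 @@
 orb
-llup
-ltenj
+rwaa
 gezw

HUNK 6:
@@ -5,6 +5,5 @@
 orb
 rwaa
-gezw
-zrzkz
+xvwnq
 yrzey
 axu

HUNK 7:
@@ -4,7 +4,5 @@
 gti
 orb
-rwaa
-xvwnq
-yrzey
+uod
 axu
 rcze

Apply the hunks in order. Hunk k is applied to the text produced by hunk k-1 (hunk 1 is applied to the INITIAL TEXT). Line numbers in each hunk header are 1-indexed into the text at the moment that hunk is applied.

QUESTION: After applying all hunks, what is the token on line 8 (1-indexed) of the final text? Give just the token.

Hunk 1: at line 8 remove [chxby] add [zrzkz,yrzey,axu] -> 12 lines: wkbno fwnr xcozj gwoh orb llup tfe eztf zrzkz yrzey axu rcze
Hunk 2: at line 5 remove [tfe,eztf] add [ltenj,gezw] -> 12 lines: wkbno fwnr xcozj gwoh orb llup ltenj gezw zrzkz yrzey axu rcze
Hunk 3: at line 1 remove [fwnr] add [vci] -> 12 lines: wkbno vci xcozj gwoh orb llup ltenj gezw zrzkz yrzey axu rcze
Hunk 4: at line 1 remove [xcozj,gwoh] add [qcc,gti] -> 12 lines: wkbno vci qcc gti orb llup ltenj gezw zrzkz yrzey axu rcze
Hunk 5: at line 5 remove [llup,ltenj] add [rwaa] -> 11 lines: wkbno vci qcc gti orb rwaa gezw zrzkz yrzey axu rcze
Hunk 6: at line 5 remove [gezw,zrzkz] add [xvwnq] -> 10 lines: wkbno vci qcc gti orb rwaa xvwnq yrzey axu rcze
Hunk 7: at line 4 remove [rwaa,xvwnq,yrzey] add [uod] -> 8 lines: wkbno vci qcc gti orb uod axu rcze
Final line 8: rcze

Answer: rcze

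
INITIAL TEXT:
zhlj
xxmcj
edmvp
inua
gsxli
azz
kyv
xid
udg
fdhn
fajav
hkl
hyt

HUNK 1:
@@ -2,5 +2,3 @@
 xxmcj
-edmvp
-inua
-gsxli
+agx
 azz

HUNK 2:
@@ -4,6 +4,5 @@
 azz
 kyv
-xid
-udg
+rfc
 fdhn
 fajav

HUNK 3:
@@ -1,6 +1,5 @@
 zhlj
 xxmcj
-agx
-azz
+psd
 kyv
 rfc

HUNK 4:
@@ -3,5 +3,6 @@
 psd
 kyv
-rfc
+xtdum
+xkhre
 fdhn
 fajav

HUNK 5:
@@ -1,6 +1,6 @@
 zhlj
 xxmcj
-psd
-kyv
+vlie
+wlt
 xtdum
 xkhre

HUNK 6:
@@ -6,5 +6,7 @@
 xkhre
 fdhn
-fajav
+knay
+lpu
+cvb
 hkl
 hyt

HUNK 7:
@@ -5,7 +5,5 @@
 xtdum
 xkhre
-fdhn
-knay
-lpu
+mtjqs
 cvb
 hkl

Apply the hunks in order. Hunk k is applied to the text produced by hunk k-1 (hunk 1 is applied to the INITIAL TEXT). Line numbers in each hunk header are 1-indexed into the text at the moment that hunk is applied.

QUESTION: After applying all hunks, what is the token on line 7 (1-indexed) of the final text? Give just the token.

Hunk 1: at line 2 remove [edmvp,inua,gsxli] add [agx] -> 11 lines: zhlj xxmcj agx azz kyv xid udg fdhn fajav hkl hyt
Hunk 2: at line 4 remove [xid,udg] add [rfc] -> 10 lines: zhlj xxmcj agx azz kyv rfc fdhn fajav hkl hyt
Hunk 3: at line 1 remove [agx,azz] add [psd] -> 9 lines: zhlj xxmcj psd kyv rfc fdhn fajav hkl hyt
Hunk 4: at line 3 remove [rfc] add [xtdum,xkhre] -> 10 lines: zhlj xxmcj psd kyv xtdum xkhre fdhn fajav hkl hyt
Hunk 5: at line 1 remove [psd,kyv] add [vlie,wlt] -> 10 lines: zhlj xxmcj vlie wlt xtdum xkhre fdhn fajav hkl hyt
Hunk 6: at line 6 remove [fajav] add [knay,lpu,cvb] -> 12 lines: zhlj xxmcj vlie wlt xtdum xkhre fdhn knay lpu cvb hkl hyt
Hunk 7: at line 5 remove [fdhn,knay,lpu] add [mtjqs] -> 10 lines: zhlj xxmcj vlie wlt xtdum xkhre mtjqs cvb hkl hyt
Final line 7: mtjqs

Answer: mtjqs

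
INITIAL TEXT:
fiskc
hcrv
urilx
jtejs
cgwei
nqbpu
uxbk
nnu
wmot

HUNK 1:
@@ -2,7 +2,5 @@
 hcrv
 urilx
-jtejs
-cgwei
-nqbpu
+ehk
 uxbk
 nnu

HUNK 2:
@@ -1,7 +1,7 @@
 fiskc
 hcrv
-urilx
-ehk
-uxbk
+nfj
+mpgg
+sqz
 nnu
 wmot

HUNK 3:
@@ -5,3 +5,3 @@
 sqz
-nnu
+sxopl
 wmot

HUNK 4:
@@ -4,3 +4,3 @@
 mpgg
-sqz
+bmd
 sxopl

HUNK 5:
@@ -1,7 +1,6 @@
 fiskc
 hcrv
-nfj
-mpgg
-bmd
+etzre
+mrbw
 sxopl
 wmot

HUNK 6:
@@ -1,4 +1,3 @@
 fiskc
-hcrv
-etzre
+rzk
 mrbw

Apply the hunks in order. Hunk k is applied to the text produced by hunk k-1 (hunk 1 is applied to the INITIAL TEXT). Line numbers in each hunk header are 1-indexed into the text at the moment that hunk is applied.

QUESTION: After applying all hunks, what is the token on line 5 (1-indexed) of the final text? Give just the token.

Answer: wmot

Derivation:
Hunk 1: at line 2 remove [jtejs,cgwei,nqbpu] add [ehk] -> 7 lines: fiskc hcrv urilx ehk uxbk nnu wmot
Hunk 2: at line 1 remove [urilx,ehk,uxbk] add [nfj,mpgg,sqz] -> 7 lines: fiskc hcrv nfj mpgg sqz nnu wmot
Hunk 3: at line 5 remove [nnu] add [sxopl] -> 7 lines: fiskc hcrv nfj mpgg sqz sxopl wmot
Hunk 4: at line 4 remove [sqz] add [bmd] -> 7 lines: fiskc hcrv nfj mpgg bmd sxopl wmot
Hunk 5: at line 1 remove [nfj,mpgg,bmd] add [etzre,mrbw] -> 6 lines: fiskc hcrv etzre mrbw sxopl wmot
Hunk 6: at line 1 remove [hcrv,etzre] add [rzk] -> 5 lines: fiskc rzk mrbw sxopl wmot
Final line 5: wmot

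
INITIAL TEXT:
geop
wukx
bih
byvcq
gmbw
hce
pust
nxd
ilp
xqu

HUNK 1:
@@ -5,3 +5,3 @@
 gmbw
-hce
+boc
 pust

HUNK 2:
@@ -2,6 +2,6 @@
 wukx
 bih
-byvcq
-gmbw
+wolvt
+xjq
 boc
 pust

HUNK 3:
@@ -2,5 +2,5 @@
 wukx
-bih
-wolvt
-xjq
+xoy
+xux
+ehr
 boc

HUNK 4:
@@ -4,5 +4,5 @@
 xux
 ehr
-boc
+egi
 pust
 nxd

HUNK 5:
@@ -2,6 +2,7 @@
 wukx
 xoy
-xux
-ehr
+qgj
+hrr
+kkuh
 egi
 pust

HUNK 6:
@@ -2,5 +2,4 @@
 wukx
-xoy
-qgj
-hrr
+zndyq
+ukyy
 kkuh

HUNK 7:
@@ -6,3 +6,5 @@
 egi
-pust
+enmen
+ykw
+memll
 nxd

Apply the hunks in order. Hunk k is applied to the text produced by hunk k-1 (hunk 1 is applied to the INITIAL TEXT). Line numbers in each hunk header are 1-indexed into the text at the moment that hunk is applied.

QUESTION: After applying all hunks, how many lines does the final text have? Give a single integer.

Hunk 1: at line 5 remove [hce] add [boc] -> 10 lines: geop wukx bih byvcq gmbw boc pust nxd ilp xqu
Hunk 2: at line 2 remove [byvcq,gmbw] add [wolvt,xjq] -> 10 lines: geop wukx bih wolvt xjq boc pust nxd ilp xqu
Hunk 3: at line 2 remove [bih,wolvt,xjq] add [xoy,xux,ehr] -> 10 lines: geop wukx xoy xux ehr boc pust nxd ilp xqu
Hunk 4: at line 4 remove [boc] add [egi] -> 10 lines: geop wukx xoy xux ehr egi pust nxd ilp xqu
Hunk 5: at line 2 remove [xux,ehr] add [qgj,hrr,kkuh] -> 11 lines: geop wukx xoy qgj hrr kkuh egi pust nxd ilp xqu
Hunk 6: at line 2 remove [xoy,qgj,hrr] add [zndyq,ukyy] -> 10 lines: geop wukx zndyq ukyy kkuh egi pust nxd ilp xqu
Hunk 7: at line 6 remove [pust] add [enmen,ykw,memll] -> 12 lines: geop wukx zndyq ukyy kkuh egi enmen ykw memll nxd ilp xqu
Final line count: 12

Answer: 12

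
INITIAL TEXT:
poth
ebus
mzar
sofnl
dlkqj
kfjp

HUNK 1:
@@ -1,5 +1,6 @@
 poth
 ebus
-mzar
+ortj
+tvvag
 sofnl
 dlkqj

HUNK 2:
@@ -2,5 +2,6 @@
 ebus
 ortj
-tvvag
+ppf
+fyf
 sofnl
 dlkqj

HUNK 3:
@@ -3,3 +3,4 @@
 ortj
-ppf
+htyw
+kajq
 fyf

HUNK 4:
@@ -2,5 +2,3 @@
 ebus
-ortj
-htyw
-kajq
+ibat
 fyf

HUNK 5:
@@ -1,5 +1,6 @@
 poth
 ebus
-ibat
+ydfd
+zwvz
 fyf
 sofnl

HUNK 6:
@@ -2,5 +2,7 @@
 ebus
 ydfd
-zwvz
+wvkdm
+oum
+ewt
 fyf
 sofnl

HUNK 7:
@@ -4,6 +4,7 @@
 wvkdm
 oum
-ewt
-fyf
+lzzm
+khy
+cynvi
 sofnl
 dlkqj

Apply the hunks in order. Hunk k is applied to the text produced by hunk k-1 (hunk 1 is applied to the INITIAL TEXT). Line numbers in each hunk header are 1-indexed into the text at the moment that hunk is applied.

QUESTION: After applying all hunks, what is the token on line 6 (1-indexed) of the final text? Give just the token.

Answer: lzzm

Derivation:
Hunk 1: at line 1 remove [mzar] add [ortj,tvvag] -> 7 lines: poth ebus ortj tvvag sofnl dlkqj kfjp
Hunk 2: at line 2 remove [tvvag] add [ppf,fyf] -> 8 lines: poth ebus ortj ppf fyf sofnl dlkqj kfjp
Hunk 3: at line 3 remove [ppf] add [htyw,kajq] -> 9 lines: poth ebus ortj htyw kajq fyf sofnl dlkqj kfjp
Hunk 4: at line 2 remove [ortj,htyw,kajq] add [ibat] -> 7 lines: poth ebus ibat fyf sofnl dlkqj kfjp
Hunk 5: at line 1 remove [ibat] add [ydfd,zwvz] -> 8 lines: poth ebus ydfd zwvz fyf sofnl dlkqj kfjp
Hunk 6: at line 2 remove [zwvz] add [wvkdm,oum,ewt] -> 10 lines: poth ebus ydfd wvkdm oum ewt fyf sofnl dlkqj kfjp
Hunk 7: at line 4 remove [ewt,fyf] add [lzzm,khy,cynvi] -> 11 lines: poth ebus ydfd wvkdm oum lzzm khy cynvi sofnl dlkqj kfjp
Final line 6: lzzm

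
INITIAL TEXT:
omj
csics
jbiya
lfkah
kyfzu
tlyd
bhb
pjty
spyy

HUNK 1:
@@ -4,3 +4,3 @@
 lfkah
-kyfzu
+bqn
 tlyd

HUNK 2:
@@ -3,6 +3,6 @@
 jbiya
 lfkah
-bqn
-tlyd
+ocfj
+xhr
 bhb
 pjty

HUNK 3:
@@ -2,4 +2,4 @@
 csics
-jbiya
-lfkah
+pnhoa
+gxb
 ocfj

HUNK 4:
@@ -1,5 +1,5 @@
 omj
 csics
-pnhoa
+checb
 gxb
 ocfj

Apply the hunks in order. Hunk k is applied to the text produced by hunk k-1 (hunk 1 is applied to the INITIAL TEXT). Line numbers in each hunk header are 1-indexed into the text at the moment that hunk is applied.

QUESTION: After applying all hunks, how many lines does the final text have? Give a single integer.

Answer: 9

Derivation:
Hunk 1: at line 4 remove [kyfzu] add [bqn] -> 9 lines: omj csics jbiya lfkah bqn tlyd bhb pjty spyy
Hunk 2: at line 3 remove [bqn,tlyd] add [ocfj,xhr] -> 9 lines: omj csics jbiya lfkah ocfj xhr bhb pjty spyy
Hunk 3: at line 2 remove [jbiya,lfkah] add [pnhoa,gxb] -> 9 lines: omj csics pnhoa gxb ocfj xhr bhb pjty spyy
Hunk 4: at line 1 remove [pnhoa] add [checb] -> 9 lines: omj csics checb gxb ocfj xhr bhb pjty spyy
Final line count: 9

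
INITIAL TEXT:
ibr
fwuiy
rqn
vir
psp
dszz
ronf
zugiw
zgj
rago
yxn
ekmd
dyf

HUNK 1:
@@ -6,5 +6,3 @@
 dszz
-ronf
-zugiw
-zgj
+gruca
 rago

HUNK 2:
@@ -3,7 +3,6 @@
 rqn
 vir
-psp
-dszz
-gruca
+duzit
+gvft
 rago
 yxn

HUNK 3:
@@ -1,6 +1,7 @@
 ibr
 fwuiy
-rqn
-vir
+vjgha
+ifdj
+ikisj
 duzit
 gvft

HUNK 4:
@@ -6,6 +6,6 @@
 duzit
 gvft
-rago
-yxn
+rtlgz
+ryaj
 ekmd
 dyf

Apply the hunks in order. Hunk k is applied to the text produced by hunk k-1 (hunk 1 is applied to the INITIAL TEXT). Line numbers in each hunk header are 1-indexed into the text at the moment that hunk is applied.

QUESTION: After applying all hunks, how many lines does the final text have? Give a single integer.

Hunk 1: at line 6 remove [ronf,zugiw,zgj] add [gruca] -> 11 lines: ibr fwuiy rqn vir psp dszz gruca rago yxn ekmd dyf
Hunk 2: at line 3 remove [psp,dszz,gruca] add [duzit,gvft] -> 10 lines: ibr fwuiy rqn vir duzit gvft rago yxn ekmd dyf
Hunk 3: at line 1 remove [rqn,vir] add [vjgha,ifdj,ikisj] -> 11 lines: ibr fwuiy vjgha ifdj ikisj duzit gvft rago yxn ekmd dyf
Hunk 4: at line 6 remove [rago,yxn] add [rtlgz,ryaj] -> 11 lines: ibr fwuiy vjgha ifdj ikisj duzit gvft rtlgz ryaj ekmd dyf
Final line count: 11

Answer: 11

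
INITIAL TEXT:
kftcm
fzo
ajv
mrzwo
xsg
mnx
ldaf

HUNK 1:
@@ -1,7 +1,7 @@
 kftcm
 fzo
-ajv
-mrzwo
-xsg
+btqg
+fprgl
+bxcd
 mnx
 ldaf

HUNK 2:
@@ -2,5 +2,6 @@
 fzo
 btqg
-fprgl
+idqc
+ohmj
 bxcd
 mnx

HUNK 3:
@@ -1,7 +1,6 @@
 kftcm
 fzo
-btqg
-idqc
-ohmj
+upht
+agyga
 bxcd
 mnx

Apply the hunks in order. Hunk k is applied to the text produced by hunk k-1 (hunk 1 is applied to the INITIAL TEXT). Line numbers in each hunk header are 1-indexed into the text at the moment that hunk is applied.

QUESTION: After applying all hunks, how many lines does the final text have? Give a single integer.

Hunk 1: at line 1 remove [ajv,mrzwo,xsg] add [btqg,fprgl,bxcd] -> 7 lines: kftcm fzo btqg fprgl bxcd mnx ldaf
Hunk 2: at line 2 remove [fprgl] add [idqc,ohmj] -> 8 lines: kftcm fzo btqg idqc ohmj bxcd mnx ldaf
Hunk 3: at line 1 remove [btqg,idqc,ohmj] add [upht,agyga] -> 7 lines: kftcm fzo upht agyga bxcd mnx ldaf
Final line count: 7

Answer: 7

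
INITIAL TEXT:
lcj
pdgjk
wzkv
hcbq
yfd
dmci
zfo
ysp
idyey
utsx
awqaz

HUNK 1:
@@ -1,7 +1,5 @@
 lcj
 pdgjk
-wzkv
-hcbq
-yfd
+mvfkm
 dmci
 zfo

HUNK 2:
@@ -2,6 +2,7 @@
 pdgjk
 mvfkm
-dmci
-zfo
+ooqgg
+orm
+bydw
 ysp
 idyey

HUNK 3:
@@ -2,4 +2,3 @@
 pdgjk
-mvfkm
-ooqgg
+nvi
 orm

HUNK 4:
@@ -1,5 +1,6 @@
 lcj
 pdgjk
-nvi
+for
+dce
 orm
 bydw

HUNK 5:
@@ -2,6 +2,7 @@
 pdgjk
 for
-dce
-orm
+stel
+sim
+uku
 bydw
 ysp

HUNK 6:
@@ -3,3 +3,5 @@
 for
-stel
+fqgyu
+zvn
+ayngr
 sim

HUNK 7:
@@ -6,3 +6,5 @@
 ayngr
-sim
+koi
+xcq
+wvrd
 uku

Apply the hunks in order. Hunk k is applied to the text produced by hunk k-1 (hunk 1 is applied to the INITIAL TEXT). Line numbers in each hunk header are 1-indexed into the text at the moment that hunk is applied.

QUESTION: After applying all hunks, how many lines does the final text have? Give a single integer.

Hunk 1: at line 1 remove [wzkv,hcbq,yfd] add [mvfkm] -> 9 lines: lcj pdgjk mvfkm dmci zfo ysp idyey utsx awqaz
Hunk 2: at line 2 remove [dmci,zfo] add [ooqgg,orm,bydw] -> 10 lines: lcj pdgjk mvfkm ooqgg orm bydw ysp idyey utsx awqaz
Hunk 3: at line 2 remove [mvfkm,ooqgg] add [nvi] -> 9 lines: lcj pdgjk nvi orm bydw ysp idyey utsx awqaz
Hunk 4: at line 1 remove [nvi] add [for,dce] -> 10 lines: lcj pdgjk for dce orm bydw ysp idyey utsx awqaz
Hunk 5: at line 2 remove [dce,orm] add [stel,sim,uku] -> 11 lines: lcj pdgjk for stel sim uku bydw ysp idyey utsx awqaz
Hunk 6: at line 3 remove [stel] add [fqgyu,zvn,ayngr] -> 13 lines: lcj pdgjk for fqgyu zvn ayngr sim uku bydw ysp idyey utsx awqaz
Hunk 7: at line 6 remove [sim] add [koi,xcq,wvrd] -> 15 lines: lcj pdgjk for fqgyu zvn ayngr koi xcq wvrd uku bydw ysp idyey utsx awqaz
Final line count: 15

Answer: 15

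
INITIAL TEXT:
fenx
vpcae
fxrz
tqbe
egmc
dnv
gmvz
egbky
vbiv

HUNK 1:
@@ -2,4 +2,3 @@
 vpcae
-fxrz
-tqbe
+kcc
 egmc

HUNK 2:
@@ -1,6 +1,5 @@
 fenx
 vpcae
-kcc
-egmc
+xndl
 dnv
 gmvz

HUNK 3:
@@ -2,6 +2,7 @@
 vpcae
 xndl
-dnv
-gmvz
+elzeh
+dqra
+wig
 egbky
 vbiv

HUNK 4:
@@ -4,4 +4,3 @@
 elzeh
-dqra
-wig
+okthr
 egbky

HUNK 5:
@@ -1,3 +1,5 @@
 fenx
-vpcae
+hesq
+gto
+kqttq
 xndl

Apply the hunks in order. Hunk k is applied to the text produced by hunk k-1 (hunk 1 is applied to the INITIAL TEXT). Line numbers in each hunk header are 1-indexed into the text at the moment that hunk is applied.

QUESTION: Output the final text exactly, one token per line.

Answer: fenx
hesq
gto
kqttq
xndl
elzeh
okthr
egbky
vbiv

Derivation:
Hunk 1: at line 2 remove [fxrz,tqbe] add [kcc] -> 8 lines: fenx vpcae kcc egmc dnv gmvz egbky vbiv
Hunk 2: at line 1 remove [kcc,egmc] add [xndl] -> 7 lines: fenx vpcae xndl dnv gmvz egbky vbiv
Hunk 3: at line 2 remove [dnv,gmvz] add [elzeh,dqra,wig] -> 8 lines: fenx vpcae xndl elzeh dqra wig egbky vbiv
Hunk 4: at line 4 remove [dqra,wig] add [okthr] -> 7 lines: fenx vpcae xndl elzeh okthr egbky vbiv
Hunk 5: at line 1 remove [vpcae] add [hesq,gto,kqttq] -> 9 lines: fenx hesq gto kqttq xndl elzeh okthr egbky vbiv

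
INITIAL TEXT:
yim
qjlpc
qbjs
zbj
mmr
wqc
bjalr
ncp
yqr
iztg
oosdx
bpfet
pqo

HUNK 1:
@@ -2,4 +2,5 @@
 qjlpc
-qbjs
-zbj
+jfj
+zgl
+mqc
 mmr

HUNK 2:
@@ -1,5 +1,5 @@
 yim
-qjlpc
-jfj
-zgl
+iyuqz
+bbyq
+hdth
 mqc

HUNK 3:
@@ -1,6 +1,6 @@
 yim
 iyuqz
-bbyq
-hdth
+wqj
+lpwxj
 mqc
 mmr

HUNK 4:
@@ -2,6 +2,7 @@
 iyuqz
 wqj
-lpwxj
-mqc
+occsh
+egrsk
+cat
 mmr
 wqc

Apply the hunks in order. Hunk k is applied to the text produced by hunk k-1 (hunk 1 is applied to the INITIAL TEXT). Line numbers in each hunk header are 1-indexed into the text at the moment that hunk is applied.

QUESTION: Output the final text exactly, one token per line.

Hunk 1: at line 2 remove [qbjs,zbj] add [jfj,zgl,mqc] -> 14 lines: yim qjlpc jfj zgl mqc mmr wqc bjalr ncp yqr iztg oosdx bpfet pqo
Hunk 2: at line 1 remove [qjlpc,jfj,zgl] add [iyuqz,bbyq,hdth] -> 14 lines: yim iyuqz bbyq hdth mqc mmr wqc bjalr ncp yqr iztg oosdx bpfet pqo
Hunk 3: at line 1 remove [bbyq,hdth] add [wqj,lpwxj] -> 14 lines: yim iyuqz wqj lpwxj mqc mmr wqc bjalr ncp yqr iztg oosdx bpfet pqo
Hunk 4: at line 2 remove [lpwxj,mqc] add [occsh,egrsk,cat] -> 15 lines: yim iyuqz wqj occsh egrsk cat mmr wqc bjalr ncp yqr iztg oosdx bpfet pqo

Answer: yim
iyuqz
wqj
occsh
egrsk
cat
mmr
wqc
bjalr
ncp
yqr
iztg
oosdx
bpfet
pqo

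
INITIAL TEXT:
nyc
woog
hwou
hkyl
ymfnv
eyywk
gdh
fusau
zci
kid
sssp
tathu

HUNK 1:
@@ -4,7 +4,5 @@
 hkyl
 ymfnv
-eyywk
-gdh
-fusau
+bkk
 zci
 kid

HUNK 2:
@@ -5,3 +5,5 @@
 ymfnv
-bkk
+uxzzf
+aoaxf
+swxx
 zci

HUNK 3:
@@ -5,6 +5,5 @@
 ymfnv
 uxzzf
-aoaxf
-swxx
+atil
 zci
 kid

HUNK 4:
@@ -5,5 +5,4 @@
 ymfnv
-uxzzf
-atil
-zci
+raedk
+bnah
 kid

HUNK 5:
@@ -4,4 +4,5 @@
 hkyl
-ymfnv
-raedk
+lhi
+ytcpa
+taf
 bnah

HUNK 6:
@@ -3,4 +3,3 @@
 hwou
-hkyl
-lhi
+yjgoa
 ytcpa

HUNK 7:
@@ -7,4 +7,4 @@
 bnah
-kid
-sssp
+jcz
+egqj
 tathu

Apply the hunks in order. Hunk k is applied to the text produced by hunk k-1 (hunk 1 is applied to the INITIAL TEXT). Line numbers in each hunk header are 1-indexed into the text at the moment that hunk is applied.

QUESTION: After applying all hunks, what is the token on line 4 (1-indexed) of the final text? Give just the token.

Hunk 1: at line 4 remove [eyywk,gdh,fusau] add [bkk] -> 10 lines: nyc woog hwou hkyl ymfnv bkk zci kid sssp tathu
Hunk 2: at line 5 remove [bkk] add [uxzzf,aoaxf,swxx] -> 12 lines: nyc woog hwou hkyl ymfnv uxzzf aoaxf swxx zci kid sssp tathu
Hunk 3: at line 5 remove [aoaxf,swxx] add [atil] -> 11 lines: nyc woog hwou hkyl ymfnv uxzzf atil zci kid sssp tathu
Hunk 4: at line 5 remove [uxzzf,atil,zci] add [raedk,bnah] -> 10 lines: nyc woog hwou hkyl ymfnv raedk bnah kid sssp tathu
Hunk 5: at line 4 remove [ymfnv,raedk] add [lhi,ytcpa,taf] -> 11 lines: nyc woog hwou hkyl lhi ytcpa taf bnah kid sssp tathu
Hunk 6: at line 3 remove [hkyl,lhi] add [yjgoa] -> 10 lines: nyc woog hwou yjgoa ytcpa taf bnah kid sssp tathu
Hunk 7: at line 7 remove [kid,sssp] add [jcz,egqj] -> 10 lines: nyc woog hwou yjgoa ytcpa taf bnah jcz egqj tathu
Final line 4: yjgoa

Answer: yjgoa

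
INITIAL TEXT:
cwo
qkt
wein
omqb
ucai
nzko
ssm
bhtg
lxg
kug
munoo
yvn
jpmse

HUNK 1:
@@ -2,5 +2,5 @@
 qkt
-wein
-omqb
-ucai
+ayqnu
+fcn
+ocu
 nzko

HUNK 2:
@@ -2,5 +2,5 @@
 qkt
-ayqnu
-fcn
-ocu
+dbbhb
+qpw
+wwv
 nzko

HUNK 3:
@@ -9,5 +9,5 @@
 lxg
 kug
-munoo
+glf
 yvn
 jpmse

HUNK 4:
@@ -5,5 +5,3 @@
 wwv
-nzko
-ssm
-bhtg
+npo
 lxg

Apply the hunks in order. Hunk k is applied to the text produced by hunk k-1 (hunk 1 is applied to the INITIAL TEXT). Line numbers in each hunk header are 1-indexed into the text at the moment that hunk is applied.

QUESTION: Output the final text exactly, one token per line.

Hunk 1: at line 2 remove [wein,omqb,ucai] add [ayqnu,fcn,ocu] -> 13 lines: cwo qkt ayqnu fcn ocu nzko ssm bhtg lxg kug munoo yvn jpmse
Hunk 2: at line 2 remove [ayqnu,fcn,ocu] add [dbbhb,qpw,wwv] -> 13 lines: cwo qkt dbbhb qpw wwv nzko ssm bhtg lxg kug munoo yvn jpmse
Hunk 3: at line 9 remove [munoo] add [glf] -> 13 lines: cwo qkt dbbhb qpw wwv nzko ssm bhtg lxg kug glf yvn jpmse
Hunk 4: at line 5 remove [nzko,ssm,bhtg] add [npo] -> 11 lines: cwo qkt dbbhb qpw wwv npo lxg kug glf yvn jpmse

Answer: cwo
qkt
dbbhb
qpw
wwv
npo
lxg
kug
glf
yvn
jpmse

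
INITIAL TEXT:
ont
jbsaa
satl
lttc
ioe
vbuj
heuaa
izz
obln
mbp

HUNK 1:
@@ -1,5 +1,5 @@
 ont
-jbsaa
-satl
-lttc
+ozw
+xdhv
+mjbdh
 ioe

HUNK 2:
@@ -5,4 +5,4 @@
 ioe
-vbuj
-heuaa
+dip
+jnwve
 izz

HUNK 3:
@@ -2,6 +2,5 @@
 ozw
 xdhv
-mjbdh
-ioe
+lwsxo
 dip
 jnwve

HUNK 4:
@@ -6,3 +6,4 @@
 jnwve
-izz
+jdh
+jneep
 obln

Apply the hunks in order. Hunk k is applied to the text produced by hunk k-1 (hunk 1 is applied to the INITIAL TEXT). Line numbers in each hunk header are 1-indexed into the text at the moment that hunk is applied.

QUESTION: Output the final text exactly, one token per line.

Answer: ont
ozw
xdhv
lwsxo
dip
jnwve
jdh
jneep
obln
mbp

Derivation:
Hunk 1: at line 1 remove [jbsaa,satl,lttc] add [ozw,xdhv,mjbdh] -> 10 lines: ont ozw xdhv mjbdh ioe vbuj heuaa izz obln mbp
Hunk 2: at line 5 remove [vbuj,heuaa] add [dip,jnwve] -> 10 lines: ont ozw xdhv mjbdh ioe dip jnwve izz obln mbp
Hunk 3: at line 2 remove [mjbdh,ioe] add [lwsxo] -> 9 lines: ont ozw xdhv lwsxo dip jnwve izz obln mbp
Hunk 4: at line 6 remove [izz] add [jdh,jneep] -> 10 lines: ont ozw xdhv lwsxo dip jnwve jdh jneep obln mbp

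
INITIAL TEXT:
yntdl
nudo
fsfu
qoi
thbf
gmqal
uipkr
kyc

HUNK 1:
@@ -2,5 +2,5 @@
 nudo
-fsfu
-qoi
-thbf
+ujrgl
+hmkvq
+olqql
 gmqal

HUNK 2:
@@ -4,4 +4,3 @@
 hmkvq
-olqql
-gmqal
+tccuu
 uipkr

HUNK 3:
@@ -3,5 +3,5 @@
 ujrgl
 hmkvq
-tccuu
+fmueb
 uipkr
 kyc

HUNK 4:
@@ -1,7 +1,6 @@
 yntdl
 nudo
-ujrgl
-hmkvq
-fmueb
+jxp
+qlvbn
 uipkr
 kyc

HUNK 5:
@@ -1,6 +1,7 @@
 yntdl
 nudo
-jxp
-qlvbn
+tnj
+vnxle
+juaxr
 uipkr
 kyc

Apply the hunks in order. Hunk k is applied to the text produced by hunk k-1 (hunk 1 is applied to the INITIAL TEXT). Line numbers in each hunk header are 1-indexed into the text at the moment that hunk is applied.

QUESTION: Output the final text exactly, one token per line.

Hunk 1: at line 2 remove [fsfu,qoi,thbf] add [ujrgl,hmkvq,olqql] -> 8 lines: yntdl nudo ujrgl hmkvq olqql gmqal uipkr kyc
Hunk 2: at line 4 remove [olqql,gmqal] add [tccuu] -> 7 lines: yntdl nudo ujrgl hmkvq tccuu uipkr kyc
Hunk 3: at line 3 remove [tccuu] add [fmueb] -> 7 lines: yntdl nudo ujrgl hmkvq fmueb uipkr kyc
Hunk 4: at line 1 remove [ujrgl,hmkvq,fmueb] add [jxp,qlvbn] -> 6 lines: yntdl nudo jxp qlvbn uipkr kyc
Hunk 5: at line 1 remove [jxp,qlvbn] add [tnj,vnxle,juaxr] -> 7 lines: yntdl nudo tnj vnxle juaxr uipkr kyc

Answer: yntdl
nudo
tnj
vnxle
juaxr
uipkr
kyc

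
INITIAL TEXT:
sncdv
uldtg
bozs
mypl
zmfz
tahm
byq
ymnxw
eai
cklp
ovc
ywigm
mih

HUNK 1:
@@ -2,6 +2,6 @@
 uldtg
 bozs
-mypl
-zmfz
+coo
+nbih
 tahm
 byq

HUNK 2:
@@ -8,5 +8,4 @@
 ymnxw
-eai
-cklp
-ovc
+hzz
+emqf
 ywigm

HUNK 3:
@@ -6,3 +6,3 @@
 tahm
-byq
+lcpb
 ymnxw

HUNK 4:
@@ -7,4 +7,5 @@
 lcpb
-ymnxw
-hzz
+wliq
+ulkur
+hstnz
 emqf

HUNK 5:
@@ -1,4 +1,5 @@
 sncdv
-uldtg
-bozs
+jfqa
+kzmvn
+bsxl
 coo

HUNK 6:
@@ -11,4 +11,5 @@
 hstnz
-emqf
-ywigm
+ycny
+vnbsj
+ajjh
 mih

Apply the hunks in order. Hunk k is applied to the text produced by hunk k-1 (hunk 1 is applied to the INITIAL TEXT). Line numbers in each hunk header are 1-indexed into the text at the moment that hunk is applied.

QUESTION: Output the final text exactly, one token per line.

Answer: sncdv
jfqa
kzmvn
bsxl
coo
nbih
tahm
lcpb
wliq
ulkur
hstnz
ycny
vnbsj
ajjh
mih

Derivation:
Hunk 1: at line 2 remove [mypl,zmfz] add [coo,nbih] -> 13 lines: sncdv uldtg bozs coo nbih tahm byq ymnxw eai cklp ovc ywigm mih
Hunk 2: at line 8 remove [eai,cklp,ovc] add [hzz,emqf] -> 12 lines: sncdv uldtg bozs coo nbih tahm byq ymnxw hzz emqf ywigm mih
Hunk 3: at line 6 remove [byq] add [lcpb] -> 12 lines: sncdv uldtg bozs coo nbih tahm lcpb ymnxw hzz emqf ywigm mih
Hunk 4: at line 7 remove [ymnxw,hzz] add [wliq,ulkur,hstnz] -> 13 lines: sncdv uldtg bozs coo nbih tahm lcpb wliq ulkur hstnz emqf ywigm mih
Hunk 5: at line 1 remove [uldtg,bozs] add [jfqa,kzmvn,bsxl] -> 14 lines: sncdv jfqa kzmvn bsxl coo nbih tahm lcpb wliq ulkur hstnz emqf ywigm mih
Hunk 6: at line 11 remove [emqf,ywigm] add [ycny,vnbsj,ajjh] -> 15 lines: sncdv jfqa kzmvn bsxl coo nbih tahm lcpb wliq ulkur hstnz ycny vnbsj ajjh mih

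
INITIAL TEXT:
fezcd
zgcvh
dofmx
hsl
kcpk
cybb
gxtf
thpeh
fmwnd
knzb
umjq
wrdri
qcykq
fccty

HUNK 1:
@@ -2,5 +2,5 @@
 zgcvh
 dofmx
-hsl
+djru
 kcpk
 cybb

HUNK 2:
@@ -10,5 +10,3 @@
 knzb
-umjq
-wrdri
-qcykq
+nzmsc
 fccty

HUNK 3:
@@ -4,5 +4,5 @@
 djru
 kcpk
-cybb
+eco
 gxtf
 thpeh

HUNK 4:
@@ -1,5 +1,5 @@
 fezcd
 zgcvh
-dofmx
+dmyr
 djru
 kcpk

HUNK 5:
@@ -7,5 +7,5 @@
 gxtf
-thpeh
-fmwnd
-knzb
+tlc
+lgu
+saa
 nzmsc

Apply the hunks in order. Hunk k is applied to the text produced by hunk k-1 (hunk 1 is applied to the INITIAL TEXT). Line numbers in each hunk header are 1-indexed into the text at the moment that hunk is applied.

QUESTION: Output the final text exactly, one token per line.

Answer: fezcd
zgcvh
dmyr
djru
kcpk
eco
gxtf
tlc
lgu
saa
nzmsc
fccty

Derivation:
Hunk 1: at line 2 remove [hsl] add [djru] -> 14 lines: fezcd zgcvh dofmx djru kcpk cybb gxtf thpeh fmwnd knzb umjq wrdri qcykq fccty
Hunk 2: at line 10 remove [umjq,wrdri,qcykq] add [nzmsc] -> 12 lines: fezcd zgcvh dofmx djru kcpk cybb gxtf thpeh fmwnd knzb nzmsc fccty
Hunk 3: at line 4 remove [cybb] add [eco] -> 12 lines: fezcd zgcvh dofmx djru kcpk eco gxtf thpeh fmwnd knzb nzmsc fccty
Hunk 4: at line 1 remove [dofmx] add [dmyr] -> 12 lines: fezcd zgcvh dmyr djru kcpk eco gxtf thpeh fmwnd knzb nzmsc fccty
Hunk 5: at line 7 remove [thpeh,fmwnd,knzb] add [tlc,lgu,saa] -> 12 lines: fezcd zgcvh dmyr djru kcpk eco gxtf tlc lgu saa nzmsc fccty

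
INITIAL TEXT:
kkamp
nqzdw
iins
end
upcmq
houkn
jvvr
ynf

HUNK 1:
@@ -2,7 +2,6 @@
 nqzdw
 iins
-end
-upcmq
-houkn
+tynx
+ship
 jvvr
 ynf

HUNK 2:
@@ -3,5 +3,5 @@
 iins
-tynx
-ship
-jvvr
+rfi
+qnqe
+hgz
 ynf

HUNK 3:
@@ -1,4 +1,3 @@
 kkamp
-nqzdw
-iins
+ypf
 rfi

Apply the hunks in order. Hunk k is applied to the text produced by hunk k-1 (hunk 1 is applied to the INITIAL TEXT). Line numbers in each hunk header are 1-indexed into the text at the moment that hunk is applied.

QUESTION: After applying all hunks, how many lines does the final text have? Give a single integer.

Hunk 1: at line 2 remove [end,upcmq,houkn] add [tynx,ship] -> 7 lines: kkamp nqzdw iins tynx ship jvvr ynf
Hunk 2: at line 3 remove [tynx,ship,jvvr] add [rfi,qnqe,hgz] -> 7 lines: kkamp nqzdw iins rfi qnqe hgz ynf
Hunk 3: at line 1 remove [nqzdw,iins] add [ypf] -> 6 lines: kkamp ypf rfi qnqe hgz ynf
Final line count: 6

Answer: 6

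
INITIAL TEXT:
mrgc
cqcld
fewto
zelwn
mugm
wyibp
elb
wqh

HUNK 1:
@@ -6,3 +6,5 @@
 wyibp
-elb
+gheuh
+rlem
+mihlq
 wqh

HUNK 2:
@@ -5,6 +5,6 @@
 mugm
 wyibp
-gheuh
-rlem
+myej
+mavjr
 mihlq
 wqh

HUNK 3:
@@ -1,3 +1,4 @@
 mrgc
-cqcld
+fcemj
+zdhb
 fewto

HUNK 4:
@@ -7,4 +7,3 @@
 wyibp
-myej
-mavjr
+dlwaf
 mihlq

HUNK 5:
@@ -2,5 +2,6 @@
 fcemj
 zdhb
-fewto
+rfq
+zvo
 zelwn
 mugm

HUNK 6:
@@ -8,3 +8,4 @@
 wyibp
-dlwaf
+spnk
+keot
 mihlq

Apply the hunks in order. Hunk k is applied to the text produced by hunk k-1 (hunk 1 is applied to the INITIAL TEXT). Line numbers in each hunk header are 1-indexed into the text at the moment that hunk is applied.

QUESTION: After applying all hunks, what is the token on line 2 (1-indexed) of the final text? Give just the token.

Hunk 1: at line 6 remove [elb] add [gheuh,rlem,mihlq] -> 10 lines: mrgc cqcld fewto zelwn mugm wyibp gheuh rlem mihlq wqh
Hunk 2: at line 5 remove [gheuh,rlem] add [myej,mavjr] -> 10 lines: mrgc cqcld fewto zelwn mugm wyibp myej mavjr mihlq wqh
Hunk 3: at line 1 remove [cqcld] add [fcemj,zdhb] -> 11 lines: mrgc fcemj zdhb fewto zelwn mugm wyibp myej mavjr mihlq wqh
Hunk 4: at line 7 remove [myej,mavjr] add [dlwaf] -> 10 lines: mrgc fcemj zdhb fewto zelwn mugm wyibp dlwaf mihlq wqh
Hunk 5: at line 2 remove [fewto] add [rfq,zvo] -> 11 lines: mrgc fcemj zdhb rfq zvo zelwn mugm wyibp dlwaf mihlq wqh
Hunk 6: at line 8 remove [dlwaf] add [spnk,keot] -> 12 lines: mrgc fcemj zdhb rfq zvo zelwn mugm wyibp spnk keot mihlq wqh
Final line 2: fcemj

Answer: fcemj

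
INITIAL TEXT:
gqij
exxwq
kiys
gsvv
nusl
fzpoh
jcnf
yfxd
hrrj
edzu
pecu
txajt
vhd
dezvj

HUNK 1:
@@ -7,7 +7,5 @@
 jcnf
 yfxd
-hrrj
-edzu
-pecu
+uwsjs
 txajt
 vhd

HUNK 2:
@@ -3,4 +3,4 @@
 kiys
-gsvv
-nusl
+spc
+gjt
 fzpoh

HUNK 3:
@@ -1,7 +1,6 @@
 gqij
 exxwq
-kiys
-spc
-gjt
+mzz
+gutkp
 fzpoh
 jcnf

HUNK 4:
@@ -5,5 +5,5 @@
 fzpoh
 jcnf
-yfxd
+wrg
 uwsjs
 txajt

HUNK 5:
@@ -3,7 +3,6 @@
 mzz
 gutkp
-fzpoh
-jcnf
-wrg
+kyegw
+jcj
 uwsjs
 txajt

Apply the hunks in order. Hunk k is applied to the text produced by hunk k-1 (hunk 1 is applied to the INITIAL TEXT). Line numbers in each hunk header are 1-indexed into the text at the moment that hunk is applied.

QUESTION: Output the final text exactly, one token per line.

Hunk 1: at line 7 remove [hrrj,edzu,pecu] add [uwsjs] -> 12 lines: gqij exxwq kiys gsvv nusl fzpoh jcnf yfxd uwsjs txajt vhd dezvj
Hunk 2: at line 3 remove [gsvv,nusl] add [spc,gjt] -> 12 lines: gqij exxwq kiys spc gjt fzpoh jcnf yfxd uwsjs txajt vhd dezvj
Hunk 3: at line 1 remove [kiys,spc,gjt] add [mzz,gutkp] -> 11 lines: gqij exxwq mzz gutkp fzpoh jcnf yfxd uwsjs txajt vhd dezvj
Hunk 4: at line 5 remove [yfxd] add [wrg] -> 11 lines: gqij exxwq mzz gutkp fzpoh jcnf wrg uwsjs txajt vhd dezvj
Hunk 5: at line 3 remove [fzpoh,jcnf,wrg] add [kyegw,jcj] -> 10 lines: gqij exxwq mzz gutkp kyegw jcj uwsjs txajt vhd dezvj

Answer: gqij
exxwq
mzz
gutkp
kyegw
jcj
uwsjs
txajt
vhd
dezvj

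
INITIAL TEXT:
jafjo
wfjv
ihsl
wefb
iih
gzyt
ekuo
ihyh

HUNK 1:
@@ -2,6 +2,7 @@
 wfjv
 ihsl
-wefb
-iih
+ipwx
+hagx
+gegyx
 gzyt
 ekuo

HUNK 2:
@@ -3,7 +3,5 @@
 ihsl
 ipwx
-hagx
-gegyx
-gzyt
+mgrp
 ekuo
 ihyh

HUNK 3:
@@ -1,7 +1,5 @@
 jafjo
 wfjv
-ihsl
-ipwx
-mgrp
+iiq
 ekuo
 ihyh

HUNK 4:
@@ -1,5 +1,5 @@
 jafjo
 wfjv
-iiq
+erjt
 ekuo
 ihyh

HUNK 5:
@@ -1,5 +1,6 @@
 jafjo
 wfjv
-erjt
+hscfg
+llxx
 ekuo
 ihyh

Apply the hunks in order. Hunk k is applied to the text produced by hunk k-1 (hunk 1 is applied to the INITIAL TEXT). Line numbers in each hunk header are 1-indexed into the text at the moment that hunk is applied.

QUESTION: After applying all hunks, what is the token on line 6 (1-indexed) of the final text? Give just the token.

Hunk 1: at line 2 remove [wefb,iih] add [ipwx,hagx,gegyx] -> 9 lines: jafjo wfjv ihsl ipwx hagx gegyx gzyt ekuo ihyh
Hunk 2: at line 3 remove [hagx,gegyx,gzyt] add [mgrp] -> 7 lines: jafjo wfjv ihsl ipwx mgrp ekuo ihyh
Hunk 3: at line 1 remove [ihsl,ipwx,mgrp] add [iiq] -> 5 lines: jafjo wfjv iiq ekuo ihyh
Hunk 4: at line 1 remove [iiq] add [erjt] -> 5 lines: jafjo wfjv erjt ekuo ihyh
Hunk 5: at line 1 remove [erjt] add [hscfg,llxx] -> 6 lines: jafjo wfjv hscfg llxx ekuo ihyh
Final line 6: ihyh

Answer: ihyh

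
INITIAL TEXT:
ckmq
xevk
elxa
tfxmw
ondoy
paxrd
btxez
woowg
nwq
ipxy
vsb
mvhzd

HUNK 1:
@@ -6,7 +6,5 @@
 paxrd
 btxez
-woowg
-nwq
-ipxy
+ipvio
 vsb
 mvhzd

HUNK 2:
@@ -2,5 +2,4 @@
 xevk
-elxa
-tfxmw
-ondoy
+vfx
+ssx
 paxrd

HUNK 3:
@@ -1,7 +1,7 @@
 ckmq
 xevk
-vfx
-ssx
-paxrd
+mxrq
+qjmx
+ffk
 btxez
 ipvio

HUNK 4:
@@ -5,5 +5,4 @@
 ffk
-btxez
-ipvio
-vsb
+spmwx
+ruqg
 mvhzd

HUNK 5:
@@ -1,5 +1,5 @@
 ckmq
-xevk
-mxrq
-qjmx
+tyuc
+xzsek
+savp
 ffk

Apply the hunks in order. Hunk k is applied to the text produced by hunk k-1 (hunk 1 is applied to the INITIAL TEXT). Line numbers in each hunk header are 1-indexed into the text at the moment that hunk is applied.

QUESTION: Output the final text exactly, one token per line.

Hunk 1: at line 6 remove [woowg,nwq,ipxy] add [ipvio] -> 10 lines: ckmq xevk elxa tfxmw ondoy paxrd btxez ipvio vsb mvhzd
Hunk 2: at line 2 remove [elxa,tfxmw,ondoy] add [vfx,ssx] -> 9 lines: ckmq xevk vfx ssx paxrd btxez ipvio vsb mvhzd
Hunk 3: at line 1 remove [vfx,ssx,paxrd] add [mxrq,qjmx,ffk] -> 9 lines: ckmq xevk mxrq qjmx ffk btxez ipvio vsb mvhzd
Hunk 4: at line 5 remove [btxez,ipvio,vsb] add [spmwx,ruqg] -> 8 lines: ckmq xevk mxrq qjmx ffk spmwx ruqg mvhzd
Hunk 5: at line 1 remove [xevk,mxrq,qjmx] add [tyuc,xzsek,savp] -> 8 lines: ckmq tyuc xzsek savp ffk spmwx ruqg mvhzd

Answer: ckmq
tyuc
xzsek
savp
ffk
spmwx
ruqg
mvhzd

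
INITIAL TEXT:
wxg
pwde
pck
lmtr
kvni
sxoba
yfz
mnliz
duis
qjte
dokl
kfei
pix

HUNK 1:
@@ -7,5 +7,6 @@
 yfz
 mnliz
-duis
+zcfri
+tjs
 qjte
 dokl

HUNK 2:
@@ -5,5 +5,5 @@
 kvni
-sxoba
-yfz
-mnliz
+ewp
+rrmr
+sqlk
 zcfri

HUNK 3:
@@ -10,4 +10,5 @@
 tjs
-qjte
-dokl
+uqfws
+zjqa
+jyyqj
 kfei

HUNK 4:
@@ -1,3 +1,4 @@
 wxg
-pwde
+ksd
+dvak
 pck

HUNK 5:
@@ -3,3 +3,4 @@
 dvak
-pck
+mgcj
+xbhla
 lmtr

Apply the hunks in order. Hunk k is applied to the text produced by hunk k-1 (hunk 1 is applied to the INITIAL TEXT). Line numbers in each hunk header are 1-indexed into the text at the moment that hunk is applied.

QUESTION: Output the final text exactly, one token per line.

Answer: wxg
ksd
dvak
mgcj
xbhla
lmtr
kvni
ewp
rrmr
sqlk
zcfri
tjs
uqfws
zjqa
jyyqj
kfei
pix

Derivation:
Hunk 1: at line 7 remove [duis] add [zcfri,tjs] -> 14 lines: wxg pwde pck lmtr kvni sxoba yfz mnliz zcfri tjs qjte dokl kfei pix
Hunk 2: at line 5 remove [sxoba,yfz,mnliz] add [ewp,rrmr,sqlk] -> 14 lines: wxg pwde pck lmtr kvni ewp rrmr sqlk zcfri tjs qjte dokl kfei pix
Hunk 3: at line 10 remove [qjte,dokl] add [uqfws,zjqa,jyyqj] -> 15 lines: wxg pwde pck lmtr kvni ewp rrmr sqlk zcfri tjs uqfws zjqa jyyqj kfei pix
Hunk 4: at line 1 remove [pwde] add [ksd,dvak] -> 16 lines: wxg ksd dvak pck lmtr kvni ewp rrmr sqlk zcfri tjs uqfws zjqa jyyqj kfei pix
Hunk 5: at line 3 remove [pck] add [mgcj,xbhla] -> 17 lines: wxg ksd dvak mgcj xbhla lmtr kvni ewp rrmr sqlk zcfri tjs uqfws zjqa jyyqj kfei pix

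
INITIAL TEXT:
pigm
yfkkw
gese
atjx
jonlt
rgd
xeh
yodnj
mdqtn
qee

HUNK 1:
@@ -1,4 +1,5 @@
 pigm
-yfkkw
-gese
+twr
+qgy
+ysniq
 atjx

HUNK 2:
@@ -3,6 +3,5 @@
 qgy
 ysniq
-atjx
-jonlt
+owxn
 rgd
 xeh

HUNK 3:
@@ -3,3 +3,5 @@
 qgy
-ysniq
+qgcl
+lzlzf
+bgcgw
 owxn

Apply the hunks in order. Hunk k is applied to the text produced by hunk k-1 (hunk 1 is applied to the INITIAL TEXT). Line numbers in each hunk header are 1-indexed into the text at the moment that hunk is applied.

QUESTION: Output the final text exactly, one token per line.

Hunk 1: at line 1 remove [yfkkw,gese] add [twr,qgy,ysniq] -> 11 lines: pigm twr qgy ysniq atjx jonlt rgd xeh yodnj mdqtn qee
Hunk 2: at line 3 remove [atjx,jonlt] add [owxn] -> 10 lines: pigm twr qgy ysniq owxn rgd xeh yodnj mdqtn qee
Hunk 3: at line 3 remove [ysniq] add [qgcl,lzlzf,bgcgw] -> 12 lines: pigm twr qgy qgcl lzlzf bgcgw owxn rgd xeh yodnj mdqtn qee

Answer: pigm
twr
qgy
qgcl
lzlzf
bgcgw
owxn
rgd
xeh
yodnj
mdqtn
qee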